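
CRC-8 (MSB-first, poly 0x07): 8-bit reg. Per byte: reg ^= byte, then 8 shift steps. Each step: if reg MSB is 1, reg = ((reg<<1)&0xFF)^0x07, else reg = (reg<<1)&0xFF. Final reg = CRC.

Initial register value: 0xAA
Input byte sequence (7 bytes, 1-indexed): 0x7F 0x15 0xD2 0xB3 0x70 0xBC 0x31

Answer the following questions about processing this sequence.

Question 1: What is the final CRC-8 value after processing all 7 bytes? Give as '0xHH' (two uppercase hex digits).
After byte 1 (0x7F): reg=0x25
After byte 2 (0x15): reg=0x90
After byte 3 (0xD2): reg=0xC9
After byte 4 (0xB3): reg=0x61
After byte 5 (0x70): reg=0x77
After byte 6 (0xBC): reg=0x7F
After byte 7 (0x31): reg=0xED

Answer: 0xED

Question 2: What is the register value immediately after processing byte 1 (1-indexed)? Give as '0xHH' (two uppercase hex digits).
Answer: 0x25

Derivation:
After byte 1 (0x7F): reg=0x25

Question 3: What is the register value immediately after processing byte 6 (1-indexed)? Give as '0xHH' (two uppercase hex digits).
Answer: 0x7F

Derivation:
After byte 1 (0x7F): reg=0x25
After byte 2 (0x15): reg=0x90
After byte 3 (0xD2): reg=0xC9
After byte 4 (0xB3): reg=0x61
After byte 5 (0x70): reg=0x77
After byte 6 (0xBC): reg=0x7F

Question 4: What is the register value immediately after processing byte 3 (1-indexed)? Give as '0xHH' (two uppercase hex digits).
Answer: 0xC9

Derivation:
After byte 1 (0x7F): reg=0x25
After byte 2 (0x15): reg=0x90
After byte 3 (0xD2): reg=0xC9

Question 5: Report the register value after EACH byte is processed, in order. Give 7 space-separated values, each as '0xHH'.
0x25 0x90 0xC9 0x61 0x77 0x7F 0xED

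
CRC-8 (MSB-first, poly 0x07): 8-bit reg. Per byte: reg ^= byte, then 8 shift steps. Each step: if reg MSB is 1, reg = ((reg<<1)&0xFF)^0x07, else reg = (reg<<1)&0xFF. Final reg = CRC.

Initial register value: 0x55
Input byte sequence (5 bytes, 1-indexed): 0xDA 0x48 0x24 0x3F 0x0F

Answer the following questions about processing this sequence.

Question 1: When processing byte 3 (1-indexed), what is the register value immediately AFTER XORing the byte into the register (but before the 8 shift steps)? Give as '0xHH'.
Answer: 0xAE

Derivation:
Register before byte 3: 0x8A
Byte 3: 0x24
0x8A XOR 0x24 = 0xAE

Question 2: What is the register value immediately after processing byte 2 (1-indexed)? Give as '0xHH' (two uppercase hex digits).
After byte 1 (0xDA): reg=0xA4
After byte 2 (0x48): reg=0x8A

Answer: 0x8A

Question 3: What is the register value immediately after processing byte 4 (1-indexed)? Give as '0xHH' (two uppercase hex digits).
After byte 1 (0xDA): reg=0xA4
After byte 2 (0x48): reg=0x8A
After byte 3 (0x24): reg=0x43
After byte 4 (0x3F): reg=0x73

Answer: 0x73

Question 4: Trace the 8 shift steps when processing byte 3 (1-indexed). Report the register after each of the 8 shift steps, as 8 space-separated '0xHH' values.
Answer: 0x5B 0xB6 0x6B 0xD6 0xAB 0x51 0xA2 0x43

Derivation:
After byte 1 (0xDA): reg=0xA4
After byte 2 (0x48): reg=0x8A
Register before byte 3: 0x8A
After XOR with byte 0x24: 0xAE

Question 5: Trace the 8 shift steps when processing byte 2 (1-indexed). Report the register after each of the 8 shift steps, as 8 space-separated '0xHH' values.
Answer: 0xDF 0xB9 0x75 0xEA 0xD3 0xA1 0x45 0x8A

Derivation:
After byte 1 (0xDA): reg=0xA4
Register before byte 2: 0xA4
After XOR with byte 0x48: 0xEC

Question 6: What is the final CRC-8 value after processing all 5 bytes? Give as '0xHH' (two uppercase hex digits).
After byte 1 (0xDA): reg=0xA4
After byte 2 (0x48): reg=0x8A
After byte 3 (0x24): reg=0x43
After byte 4 (0x3F): reg=0x73
After byte 5 (0x0F): reg=0x73

Answer: 0x73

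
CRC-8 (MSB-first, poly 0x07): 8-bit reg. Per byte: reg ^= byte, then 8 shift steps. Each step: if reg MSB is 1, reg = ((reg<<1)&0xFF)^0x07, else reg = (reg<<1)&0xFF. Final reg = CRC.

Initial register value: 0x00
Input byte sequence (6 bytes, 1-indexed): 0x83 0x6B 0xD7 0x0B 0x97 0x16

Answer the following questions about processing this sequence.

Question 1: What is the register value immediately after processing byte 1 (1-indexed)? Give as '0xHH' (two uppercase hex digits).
After byte 1 (0x83): reg=0x80

Answer: 0x80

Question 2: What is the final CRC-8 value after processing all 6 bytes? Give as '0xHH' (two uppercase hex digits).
Answer: 0x2F

Derivation:
After byte 1 (0x83): reg=0x80
After byte 2 (0x6B): reg=0x9F
After byte 3 (0xD7): reg=0xFF
After byte 4 (0x0B): reg=0xC2
After byte 5 (0x97): reg=0xAC
After byte 6 (0x16): reg=0x2F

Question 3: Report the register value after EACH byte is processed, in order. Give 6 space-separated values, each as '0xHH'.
0x80 0x9F 0xFF 0xC2 0xAC 0x2F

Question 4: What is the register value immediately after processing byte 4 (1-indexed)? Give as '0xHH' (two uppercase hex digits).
Answer: 0xC2

Derivation:
After byte 1 (0x83): reg=0x80
After byte 2 (0x6B): reg=0x9F
After byte 3 (0xD7): reg=0xFF
After byte 4 (0x0B): reg=0xC2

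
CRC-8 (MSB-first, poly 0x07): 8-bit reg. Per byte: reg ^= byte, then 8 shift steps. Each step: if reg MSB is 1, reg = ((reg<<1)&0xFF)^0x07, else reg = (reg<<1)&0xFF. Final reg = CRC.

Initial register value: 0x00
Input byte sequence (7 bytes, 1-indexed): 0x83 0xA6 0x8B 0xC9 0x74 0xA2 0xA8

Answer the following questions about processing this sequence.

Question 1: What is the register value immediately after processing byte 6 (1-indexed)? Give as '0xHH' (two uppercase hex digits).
After byte 1 (0x83): reg=0x80
After byte 2 (0xA6): reg=0xF2
After byte 3 (0x8B): reg=0x68
After byte 4 (0xC9): reg=0x6E
After byte 5 (0x74): reg=0x46
After byte 6 (0xA2): reg=0xB2

Answer: 0xB2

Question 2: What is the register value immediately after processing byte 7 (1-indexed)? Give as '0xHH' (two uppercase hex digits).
Answer: 0x46

Derivation:
After byte 1 (0x83): reg=0x80
After byte 2 (0xA6): reg=0xF2
After byte 3 (0x8B): reg=0x68
After byte 4 (0xC9): reg=0x6E
After byte 5 (0x74): reg=0x46
After byte 6 (0xA2): reg=0xB2
After byte 7 (0xA8): reg=0x46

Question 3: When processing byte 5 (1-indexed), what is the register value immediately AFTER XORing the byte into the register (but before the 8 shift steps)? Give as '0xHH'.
Register before byte 5: 0x6E
Byte 5: 0x74
0x6E XOR 0x74 = 0x1A

Answer: 0x1A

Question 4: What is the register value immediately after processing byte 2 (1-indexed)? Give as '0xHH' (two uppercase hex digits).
After byte 1 (0x83): reg=0x80
After byte 2 (0xA6): reg=0xF2

Answer: 0xF2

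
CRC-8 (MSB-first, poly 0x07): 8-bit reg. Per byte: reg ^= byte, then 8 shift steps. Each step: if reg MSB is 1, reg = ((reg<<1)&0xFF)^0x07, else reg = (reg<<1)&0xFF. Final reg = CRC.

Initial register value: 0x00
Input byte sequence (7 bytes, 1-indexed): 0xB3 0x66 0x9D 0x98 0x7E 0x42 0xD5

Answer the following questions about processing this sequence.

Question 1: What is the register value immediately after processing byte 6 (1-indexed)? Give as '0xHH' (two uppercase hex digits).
After byte 1 (0xB3): reg=0x10
After byte 2 (0x66): reg=0x45
After byte 3 (0x9D): reg=0x06
After byte 4 (0x98): reg=0xD3
After byte 5 (0x7E): reg=0x4A
After byte 6 (0x42): reg=0x38

Answer: 0x38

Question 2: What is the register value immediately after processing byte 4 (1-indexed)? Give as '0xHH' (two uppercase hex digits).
After byte 1 (0xB3): reg=0x10
After byte 2 (0x66): reg=0x45
After byte 3 (0x9D): reg=0x06
After byte 4 (0x98): reg=0xD3

Answer: 0xD3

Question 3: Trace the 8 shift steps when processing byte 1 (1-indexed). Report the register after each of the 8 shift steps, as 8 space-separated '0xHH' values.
Register before byte 1: 0x00
After XOR with byte 0xB3: 0xB3

Answer: 0x61 0xC2 0x83 0x01 0x02 0x04 0x08 0x10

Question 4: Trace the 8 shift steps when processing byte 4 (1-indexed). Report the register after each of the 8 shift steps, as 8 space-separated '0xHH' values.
After byte 1 (0xB3): reg=0x10
After byte 2 (0x66): reg=0x45
After byte 3 (0x9D): reg=0x06
Register before byte 4: 0x06
After XOR with byte 0x98: 0x9E

Answer: 0x3B 0x76 0xEC 0xDF 0xB9 0x75 0xEA 0xD3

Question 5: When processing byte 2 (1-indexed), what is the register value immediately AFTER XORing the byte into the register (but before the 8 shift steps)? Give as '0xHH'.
Answer: 0x76

Derivation:
Register before byte 2: 0x10
Byte 2: 0x66
0x10 XOR 0x66 = 0x76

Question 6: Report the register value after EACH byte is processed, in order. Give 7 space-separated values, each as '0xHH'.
0x10 0x45 0x06 0xD3 0x4A 0x38 0x8D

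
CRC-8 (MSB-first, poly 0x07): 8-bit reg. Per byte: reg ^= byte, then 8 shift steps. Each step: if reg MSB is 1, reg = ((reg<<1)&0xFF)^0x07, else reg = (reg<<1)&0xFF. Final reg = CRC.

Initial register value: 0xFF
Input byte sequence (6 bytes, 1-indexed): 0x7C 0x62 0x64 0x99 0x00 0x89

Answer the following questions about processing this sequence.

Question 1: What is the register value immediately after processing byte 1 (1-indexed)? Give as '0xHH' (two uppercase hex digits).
Answer: 0x80

Derivation:
After byte 1 (0x7C): reg=0x80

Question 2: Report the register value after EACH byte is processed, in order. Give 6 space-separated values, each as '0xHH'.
0x80 0xA0 0x52 0x7F 0x7A 0xD7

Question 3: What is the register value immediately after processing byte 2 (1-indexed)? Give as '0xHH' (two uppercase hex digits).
After byte 1 (0x7C): reg=0x80
After byte 2 (0x62): reg=0xA0

Answer: 0xA0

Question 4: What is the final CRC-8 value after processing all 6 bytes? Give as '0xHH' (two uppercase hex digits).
After byte 1 (0x7C): reg=0x80
After byte 2 (0x62): reg=0xA0
After byte 3 (0x64): reg=0x52
After byte 4 (0x99): reg=0x7F
After byte 5 (0x00): reg=0x7A
After byte 6 (0x89): reg=0xD7

Answer: 0xD7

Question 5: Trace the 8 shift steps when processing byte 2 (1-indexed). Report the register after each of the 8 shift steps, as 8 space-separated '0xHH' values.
After byte 1 (0x7C): reg=0x80
Register before byte 2: 0x80
After XOR with byte 0x62: 0xE2

Answer: 0xC3 0x81 0x05 0x0A 0x14 0x28 0x50 0xA0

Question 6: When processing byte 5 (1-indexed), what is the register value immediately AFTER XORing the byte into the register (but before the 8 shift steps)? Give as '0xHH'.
Answer: 0x7F

Derivation:
Register before byte 5: 0x7F
Byte 5: 0x00
0x7F XOR 0x00 = 0x7F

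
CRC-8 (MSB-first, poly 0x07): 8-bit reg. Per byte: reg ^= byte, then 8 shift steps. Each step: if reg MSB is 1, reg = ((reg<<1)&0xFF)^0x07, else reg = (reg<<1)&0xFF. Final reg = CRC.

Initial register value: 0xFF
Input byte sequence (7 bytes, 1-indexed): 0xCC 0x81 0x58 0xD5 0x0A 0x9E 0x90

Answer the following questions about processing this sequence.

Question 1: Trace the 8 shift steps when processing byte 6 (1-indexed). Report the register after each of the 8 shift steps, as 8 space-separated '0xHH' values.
Answer: 0xE5 0xCD 0x9D 0x3D 0x7A 0xF4 0xEF 0xD9

Derivation:
After byte 1 (0xCC): reg=0x99
After byte 2 (0x81): reg=0x48
After byte 3 (0x58): reg=0x70
After byte 4 (0xD5): reg=0x72
After byte 5 (0x0A): reg=0x6F
Register before byte 6: 0x6F
After XOR with byte 0x9E: 0xF1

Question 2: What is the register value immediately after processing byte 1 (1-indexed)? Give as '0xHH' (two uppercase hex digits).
Answer: 0x99

Derivation:
After byte 1 (0xCC): reg=0x99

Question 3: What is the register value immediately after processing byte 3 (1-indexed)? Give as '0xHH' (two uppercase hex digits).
After byte 1 (0xCC): reg=0x99
After byte 2 (0x81): reg=0x48
After byte 3 (0x58): reg=0x70

Answer: 0x70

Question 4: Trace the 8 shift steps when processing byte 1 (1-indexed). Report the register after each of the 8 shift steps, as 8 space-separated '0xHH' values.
Answer: 0x66 0xCC 0x9F 0x39 0x72 0xE4 0xCF 0x99

Derivation:
Register before byte 1: 0xFF
After XOR with byte 0xCC: 0x33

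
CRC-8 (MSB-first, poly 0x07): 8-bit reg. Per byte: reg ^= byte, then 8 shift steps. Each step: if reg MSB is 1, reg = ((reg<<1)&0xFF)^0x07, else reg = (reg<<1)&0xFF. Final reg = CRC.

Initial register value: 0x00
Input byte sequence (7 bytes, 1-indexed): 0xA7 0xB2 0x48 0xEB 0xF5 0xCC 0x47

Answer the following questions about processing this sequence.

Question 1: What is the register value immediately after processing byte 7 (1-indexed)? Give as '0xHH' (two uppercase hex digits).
Answer: 0x73

Derivation:
After byte 1 (0xA7): reg=0x7C
After byte 2 (0xB2): reg=0x64
After byte 3 (0x48): reg=0xC4
After byte 4 (0xEB): reg=0xCD
After byte 5 (0xF5): reg=0xA8
After byte 6 (0xCC): reg=0x3B
After byte 7 (0x47): reg=0x73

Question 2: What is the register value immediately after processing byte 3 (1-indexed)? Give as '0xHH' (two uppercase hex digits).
After byte 1 (0xA7): reg=0x7C
After byte 2 (0xB2): reg=0x64
After byte 3 (0x48): reg=0xC4

Answer: 0xC4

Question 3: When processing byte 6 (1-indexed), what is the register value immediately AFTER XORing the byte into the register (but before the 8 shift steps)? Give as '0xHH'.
Register before byte 6: 0xA8
Byte 6: 0xCC
0xA8 XOR 0xCC = 0x64

Answer: 0x64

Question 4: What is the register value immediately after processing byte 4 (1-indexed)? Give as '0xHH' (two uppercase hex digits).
After byte 1 (0xA7): reg=0x7C
After byte 2 (0xB2): reg=0x64
After byte 3 (0x48): reg=0xC4
After byte 4 (0xEB): reg=0xCD

Answer: 0xCD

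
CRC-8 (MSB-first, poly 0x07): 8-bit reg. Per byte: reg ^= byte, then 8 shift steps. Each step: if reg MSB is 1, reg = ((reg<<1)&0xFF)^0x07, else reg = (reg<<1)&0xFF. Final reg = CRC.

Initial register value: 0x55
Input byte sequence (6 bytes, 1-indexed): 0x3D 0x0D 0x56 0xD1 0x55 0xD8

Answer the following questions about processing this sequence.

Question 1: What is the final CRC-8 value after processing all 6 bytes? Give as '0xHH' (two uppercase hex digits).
After byte 1 (0x3D): reg=0x1F
After byte 2 (0x0D): reg=0x7E
After byte 3 (0x56): reg=0xD8
After byte 4 (0xD1): reg=0x3F
After byte 5 (0x55): reg=0x11
After byte 6 (0xD8): reg=0x71

Answer: 0x71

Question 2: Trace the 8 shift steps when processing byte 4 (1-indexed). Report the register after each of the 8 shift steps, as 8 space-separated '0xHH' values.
Answer: 0x12 0x24 0x48 0x90 0x27 0x4E 0x9C 0x3F

Derivation:
After byte 1 (0x3D): reg=0x1F
After byte 2 (0x0D): reg=0x7E
After byte 3 (0x56): reg=0xD8
Register before byte 4: 0xD8
After XOR with byte 0xD1: 0x09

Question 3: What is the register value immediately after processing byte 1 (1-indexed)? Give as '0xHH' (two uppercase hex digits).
Answer: 0x1F

Derivation:
After byte 1 (0x3D): reg=0x1F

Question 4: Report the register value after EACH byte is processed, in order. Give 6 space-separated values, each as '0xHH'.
0x1F 0x7E 0xD8 0x3F 0x11 0x71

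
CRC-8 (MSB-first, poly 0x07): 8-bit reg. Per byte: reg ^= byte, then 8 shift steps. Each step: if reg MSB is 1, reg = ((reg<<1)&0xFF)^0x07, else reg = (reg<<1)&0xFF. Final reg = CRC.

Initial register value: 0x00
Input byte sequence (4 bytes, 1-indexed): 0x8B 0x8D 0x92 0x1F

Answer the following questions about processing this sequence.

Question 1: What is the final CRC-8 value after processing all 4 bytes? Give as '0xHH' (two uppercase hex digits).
Answer: 0xB7

Derivation:
After byte 1 (0x8B): reg=0xB8
After byte 2 (0x8D): reg=0x8B
After byte 3 (0x92): reg=0x4F
After byte 4 (0x1F): reg=0xB7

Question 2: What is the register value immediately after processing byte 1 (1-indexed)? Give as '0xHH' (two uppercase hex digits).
After byte 1 (0x8B): reg=0xB8

Answer: 0xB8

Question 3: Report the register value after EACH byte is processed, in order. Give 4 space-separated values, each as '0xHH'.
0xB8 0x8B 0x4F 0xB7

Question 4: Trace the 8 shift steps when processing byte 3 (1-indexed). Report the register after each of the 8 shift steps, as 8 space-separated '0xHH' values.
Answer: 0x32 0x64 0xC8 0x97 0x29 0x52 0xA4 0x4F

Derivation:
After byte 1 (0x8B): reg=0xB8
After byte 2 (0x8D): reg=0x8B
Register before byte 3: 0x8B
After XOR with byte 0x92: 0x19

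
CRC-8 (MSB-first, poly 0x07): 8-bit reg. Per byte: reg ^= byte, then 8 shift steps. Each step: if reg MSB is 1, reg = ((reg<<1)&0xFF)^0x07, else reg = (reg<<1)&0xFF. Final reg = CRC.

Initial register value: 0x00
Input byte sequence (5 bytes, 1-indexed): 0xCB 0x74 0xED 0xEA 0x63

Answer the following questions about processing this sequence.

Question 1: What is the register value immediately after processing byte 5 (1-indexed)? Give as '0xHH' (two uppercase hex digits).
Answer: 0x3A

Derivation:
After byte 1 (0xCB): reg=0x7F
After byte 2 (0x74): reg=0x31
After byte 3 (0xED): reg=0x1A
After byte 4 (0xEA): reg=0xDE
After byte 5 (0x63): reg=0x3A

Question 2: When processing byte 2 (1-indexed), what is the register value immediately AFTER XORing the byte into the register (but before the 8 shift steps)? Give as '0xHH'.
Answer: 0x0B

Derivation:
Register before byte 2: 0x7F
Byte 2: 0x74
0x7F XOR 0x74 = 0x0B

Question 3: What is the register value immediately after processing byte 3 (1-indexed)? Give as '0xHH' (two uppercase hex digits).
After byte 1 (0xCB): reg=0x7F
After byte 2 (0x74): reg=0x31
After byte 3 (0xED): reg=0x1A

Answer: 0x1A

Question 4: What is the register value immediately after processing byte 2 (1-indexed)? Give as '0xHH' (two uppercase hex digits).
Answer: 0x31

Derivation:
After byte 1 (0xCB): reg=0x7F
After byte 2 (0x74): reg=0x31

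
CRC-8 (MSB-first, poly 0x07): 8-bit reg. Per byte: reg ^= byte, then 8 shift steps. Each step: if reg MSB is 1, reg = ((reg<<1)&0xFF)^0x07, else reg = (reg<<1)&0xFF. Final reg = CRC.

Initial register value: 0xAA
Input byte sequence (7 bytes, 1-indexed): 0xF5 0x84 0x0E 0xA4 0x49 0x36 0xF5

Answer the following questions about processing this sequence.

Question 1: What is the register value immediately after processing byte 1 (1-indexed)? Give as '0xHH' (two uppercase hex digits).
After byte 1 (0xF5): reg=0x9A

Answer: 0x9A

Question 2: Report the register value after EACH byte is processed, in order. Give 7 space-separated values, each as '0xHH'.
0x9A 0x5A 0xAB 0x2D 0x3B 0x23 0x2C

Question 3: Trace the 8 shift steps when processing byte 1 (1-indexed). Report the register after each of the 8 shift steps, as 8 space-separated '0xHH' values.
Register before byte 1: 0xAA
After XOR with byte 0xF5: 0x5F

Answer: 0xBE 0x7B 0xF6 0xEB 0xD1 0xA5 0x4D 0x9A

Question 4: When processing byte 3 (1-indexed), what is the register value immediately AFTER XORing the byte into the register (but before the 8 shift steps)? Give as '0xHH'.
Answer: 0x54

Derivation:
Register before byte 3: 0x5A
Byte 3: 0x0E
0x5A XOR 0x0E = 0x54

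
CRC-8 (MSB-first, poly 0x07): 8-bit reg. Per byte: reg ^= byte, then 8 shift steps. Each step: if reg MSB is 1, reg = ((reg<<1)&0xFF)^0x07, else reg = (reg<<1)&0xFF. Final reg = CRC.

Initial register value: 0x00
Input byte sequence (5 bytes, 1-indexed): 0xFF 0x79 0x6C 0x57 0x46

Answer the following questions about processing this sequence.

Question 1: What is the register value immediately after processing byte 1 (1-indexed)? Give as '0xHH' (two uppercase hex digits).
After byte 1 (0xFF): reg=0xF3

Answer: 0xF3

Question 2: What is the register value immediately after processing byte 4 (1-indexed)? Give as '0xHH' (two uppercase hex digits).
Answer: 0x27

Derivation:
After byte 1 (0xFF): reg=0xF3
After byte 2 (0x79): reg=0xBF
After byte 3 (0x6C): reg=0x37
After byte 4 (0x57): reg=0x27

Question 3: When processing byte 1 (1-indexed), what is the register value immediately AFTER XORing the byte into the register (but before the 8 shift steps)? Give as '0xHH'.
Answer: 0xFF

Derivation:
Register before byte 1: 0x00
Byte 1: 0xFF
0x00 XOR 0xFF = 0xFF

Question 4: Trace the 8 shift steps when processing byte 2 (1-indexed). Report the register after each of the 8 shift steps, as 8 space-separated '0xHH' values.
Answer: 0x13 0x26 0x4C 0x98 0x37 0x6E 0xDC 0xBF

Derivation:
After byte 1 (0xFF): reg=0xF3
Register before byte 2: 0xF3
After XOR with byte 0x79: 0x8A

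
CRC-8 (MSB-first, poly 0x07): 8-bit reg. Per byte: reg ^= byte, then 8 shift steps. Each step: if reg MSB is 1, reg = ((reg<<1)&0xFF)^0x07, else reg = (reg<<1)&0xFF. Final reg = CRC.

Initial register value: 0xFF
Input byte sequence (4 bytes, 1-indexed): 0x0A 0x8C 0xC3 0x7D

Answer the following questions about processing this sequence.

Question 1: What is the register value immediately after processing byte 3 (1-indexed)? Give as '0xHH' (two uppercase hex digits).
Answer: 0xA1

Derivation:
After byte 1 (0x0A): reg=0xC5
After byte 2 (0x8C): reg=0xF8
After byte 3 (0xC3): reg=0xA1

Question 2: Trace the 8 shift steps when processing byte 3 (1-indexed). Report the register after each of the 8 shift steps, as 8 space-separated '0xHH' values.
Answer: 0x76 0xEC 0xDF 0xB9 0x75 0xEA 0xD3 0xA1

Derivation:
After byte 1 (0x0A): reg=0xC5
After byte 2 (0x8C): reg=0xF8
Register before byte 3: 0xF8
After XOR with byte 0xC3: 0x3B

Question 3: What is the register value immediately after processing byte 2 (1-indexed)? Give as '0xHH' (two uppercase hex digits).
After byte 1 (0x0A): reg=0xC5
After byte 2 (0x8C): reg=0xF8

Answer: 0xF8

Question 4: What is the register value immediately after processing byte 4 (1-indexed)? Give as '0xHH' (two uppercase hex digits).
Answer: 0x1A

Derivation:
After byte 1 (0x0A): reg=0xC5
After byte 2 (0x8C): reg=0xF8
After byte 3 (0xC3): reg=0xA1
After byte 4 (0x7D): reg=0x1A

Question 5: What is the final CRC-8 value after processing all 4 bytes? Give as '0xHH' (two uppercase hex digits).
Answer: 0x1A

Derivation:
After byte 1 (0x0A): reg=0xC5
After byte 2 (0x8C): reg=0xF8
After byte 3 (0xC3): reg=0xA1
After byte 4 (0x7D): reg=0x1A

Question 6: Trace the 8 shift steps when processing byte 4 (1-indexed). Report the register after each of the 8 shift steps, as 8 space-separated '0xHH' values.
After byte 1 (0x0A): reg=0xC5
After byte 2 (0x8C): reg=0xF8
After byte 3 (0xC3): reg=0xA1
Register before byte 4: 0xA1
After XOR with byte 0x7D: 0xDC

Answer: 0xBF 0x79 0xF2 0xE3 0xC1 0x85 0x0D 0x1A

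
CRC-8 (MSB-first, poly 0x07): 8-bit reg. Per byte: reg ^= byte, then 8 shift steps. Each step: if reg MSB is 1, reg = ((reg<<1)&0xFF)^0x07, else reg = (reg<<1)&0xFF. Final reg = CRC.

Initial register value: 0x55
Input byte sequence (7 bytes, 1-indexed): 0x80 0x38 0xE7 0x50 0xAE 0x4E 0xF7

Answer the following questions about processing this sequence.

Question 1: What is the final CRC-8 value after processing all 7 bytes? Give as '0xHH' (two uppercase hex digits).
After byte 1 (0x80): reg=0x25
After byte 2 (0x38): reg=0x53
After byte 3 (0xE7): reg=0x05
After byte 4 (0x50): reg=0xAC
After byte 5 (0xAE): reg=0x0E
After byte 6 (0x4E): reg=0xC7
After byte 7 (0xF7): reg=0x90

Answer: 0x90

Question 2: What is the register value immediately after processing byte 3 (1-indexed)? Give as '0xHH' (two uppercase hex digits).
Answer: 0x05

Derivation:
After byte 1 (0x80): reg=0x25
After byte 2 (0x38): reg=0x53
After byte 3 (0xE7): reg=0x05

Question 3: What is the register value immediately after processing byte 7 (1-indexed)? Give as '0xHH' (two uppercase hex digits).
After byte 1 (0x80): reg=0x25
After byte 2 (0x38): reg=0x53
After byte 3 (0xE7): reg=0x05
After byte 4 (0x50): reg=0xAC
After byte 5 (0xAE): reg=0x0E
After byte 6 (0x4E): reg=0xC7
After byte 7 (0xF7): reg=0x90

Answer: 0x90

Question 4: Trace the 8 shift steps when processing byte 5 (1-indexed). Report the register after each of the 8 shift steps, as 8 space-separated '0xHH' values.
After byte 1 (0x80): reg=0x25
After byte 2 (0x38): reg=0x53
After byte 3 (0xE7): reg=0x05
After byte 4 (0x50): reg=0xAC
Register before byte 5: 0xAC
After XOR with byte 0xAE: 0x02

Answer: 0x04 0x08 0x10 0x20 0x40 0x80 0x07 0x0E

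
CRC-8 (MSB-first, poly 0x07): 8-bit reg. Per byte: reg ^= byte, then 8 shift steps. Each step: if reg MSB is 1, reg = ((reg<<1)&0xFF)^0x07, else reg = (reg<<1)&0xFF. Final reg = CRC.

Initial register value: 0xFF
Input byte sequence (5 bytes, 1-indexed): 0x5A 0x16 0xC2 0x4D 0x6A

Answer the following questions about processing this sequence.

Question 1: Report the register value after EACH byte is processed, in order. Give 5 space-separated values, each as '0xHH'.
0x72 0x3B 0xE1 0x4D 0xF5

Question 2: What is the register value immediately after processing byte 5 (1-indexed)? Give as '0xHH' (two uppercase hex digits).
Answer: 0xF5

Derivation:
After byte 1 (0x5A): reg=0x72
After byte 2 (0x16): reg=0x3B
After byte 3 (0xC2): reg=0xE1
After byte 4 (0x4D): reg=0x4D
After byte 5 (0x6A): reg=0xF5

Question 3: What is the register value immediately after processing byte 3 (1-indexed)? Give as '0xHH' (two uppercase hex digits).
After byte 1 (0x5A): reg=0x72
After byte 2 (0x16): reg=0x3B
After byte 3 (0xC2): reg=0xE1

Answer: 0xE1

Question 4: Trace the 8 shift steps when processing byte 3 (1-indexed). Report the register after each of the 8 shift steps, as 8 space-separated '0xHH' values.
After byte 1 (0x5A): reg=0x72
After byte 2 (0x16): reg=0x3B
Register before byte 3: 0x3B
After XOR with byte 0xC2: 0xF9

Answer: 0xF5 0xED 0xDD 0xBD 0x7D 0xFA 0xF3 0xE1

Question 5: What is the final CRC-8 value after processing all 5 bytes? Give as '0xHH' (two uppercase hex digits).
After byte 1 (0x5A): reg=0x72
After byte 2 (0x16): reg=0x3B
After byte 3 (0xC2): reg=0xE1
After byte 4 (0x4D): reg=0x4D
After byte 5 (0x6A): reg=0xF5

Answer: 0xF5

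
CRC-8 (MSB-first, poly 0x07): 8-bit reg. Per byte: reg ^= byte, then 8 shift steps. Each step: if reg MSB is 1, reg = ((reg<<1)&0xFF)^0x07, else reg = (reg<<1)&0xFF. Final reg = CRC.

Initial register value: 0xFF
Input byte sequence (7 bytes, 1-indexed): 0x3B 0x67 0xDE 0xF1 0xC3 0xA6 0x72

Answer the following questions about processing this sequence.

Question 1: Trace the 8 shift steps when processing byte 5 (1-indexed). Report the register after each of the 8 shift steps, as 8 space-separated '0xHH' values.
After byte 1 (0x3B): reg=0x52
After byte 2 (0x67): reg=0x8B
After byte 3 (0xDE): reg=0xAC
After byte 4 (0xF1): reg=0x94
Register before byte 5: 0x94
After XOR with byte 0xC3: 0x57

Answer: 0xAE 0x5B 0xB6 0x6B 0xD6 0xAB 0x51 0xA2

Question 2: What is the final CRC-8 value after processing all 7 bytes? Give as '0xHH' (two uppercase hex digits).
Answer: 0x0D

Derivation:
After byte 1 (0x3B): reg=0x52
After byte 2 (0x67): reg=0x8B
After byte 3 (0xDE): reg=0xAC
After byte 4 (0xF1): reg=0x94
After byte 5 (0xC3): reg=0xA2
After byte 6 (0xA6): reg=0x1C
After byte 7 (0x72): reg=0x0D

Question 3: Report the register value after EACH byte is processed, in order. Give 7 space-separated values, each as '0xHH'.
0x52 0x8B 0xAC 0x94 0xA2 0x1C 0x0D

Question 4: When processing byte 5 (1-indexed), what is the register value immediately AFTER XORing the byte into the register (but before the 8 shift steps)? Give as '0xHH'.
Answer: 0x57

Derivation:
Register before byte 5: 0x94
Byte 5: 0xC3
0x94 XOR 0xC3 = 0x57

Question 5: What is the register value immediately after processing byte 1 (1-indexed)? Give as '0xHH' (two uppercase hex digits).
Answer: 0x52

Derivation:
After byte 1 (0x3B): reg=0x52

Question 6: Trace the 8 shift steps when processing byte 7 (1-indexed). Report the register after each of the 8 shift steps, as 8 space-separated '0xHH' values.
Answer: 0xDC 0xBF 0x79 0xF2 0xE3 0xC1 0x85 0x0D

Derivation:
After byte 1 (0x3B): reg=0x52
After byte 2 (0x67): reg=0x8B
After byte 3 (0xDE): reg=0xAC
After byte 4 (0xF1): reg=0x94
After byte 5 (0xC3): reg=0xA2
After byte 6 (0xA6): reg=0x1C
Register before byte 7: 0x1C
After XOR with byte 0x72: 0x6E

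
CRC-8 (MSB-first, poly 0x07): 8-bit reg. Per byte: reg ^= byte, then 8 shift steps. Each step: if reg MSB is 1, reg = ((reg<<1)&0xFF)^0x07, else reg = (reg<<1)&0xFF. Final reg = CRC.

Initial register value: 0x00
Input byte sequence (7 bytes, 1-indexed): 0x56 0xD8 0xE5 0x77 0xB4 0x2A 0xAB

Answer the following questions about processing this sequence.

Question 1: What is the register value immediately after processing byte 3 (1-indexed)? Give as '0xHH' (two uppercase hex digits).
Answer: 0xFE

Derivation:
After byte 1 (0x56): reg=0xA5
After byte 2 (0xD8): reg=0x74
After byte 3 (0xE5): reg=0xFE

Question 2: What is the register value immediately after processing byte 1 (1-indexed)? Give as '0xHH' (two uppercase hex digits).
Answer: 0xA5

Derivation:
After byte 1 (0x56): reg=0xA5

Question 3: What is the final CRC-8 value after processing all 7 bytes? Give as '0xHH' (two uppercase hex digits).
After byte 1 (0x56): reg=0xA5
After byte 2 (0xD8): reg=0x74
After byte 3 (0xE5): reg=0xFE
After byte 4 (0x77): reg=0xB6
After byte 5 (0xB4): reg=0x0E
After byte 6 (0x2A): reg=0xFC
After byte 7 (0xAB): reg=0xA2

Answer: 0xA2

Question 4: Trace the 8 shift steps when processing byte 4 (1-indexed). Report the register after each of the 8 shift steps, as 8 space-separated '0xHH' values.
Answer: 0x15 0x2A 0x54 0xA8 0x57 0xAE 0x5B 0xB6

Derivation:
After byte 1 (0x56): reg=0xA5
After byte 2 (0xD8): reg=0x74
After byte 3 (0xE5): reg=0xFE
Register before byte 4: 0xFE
After XOR with byte 0x77: 0x89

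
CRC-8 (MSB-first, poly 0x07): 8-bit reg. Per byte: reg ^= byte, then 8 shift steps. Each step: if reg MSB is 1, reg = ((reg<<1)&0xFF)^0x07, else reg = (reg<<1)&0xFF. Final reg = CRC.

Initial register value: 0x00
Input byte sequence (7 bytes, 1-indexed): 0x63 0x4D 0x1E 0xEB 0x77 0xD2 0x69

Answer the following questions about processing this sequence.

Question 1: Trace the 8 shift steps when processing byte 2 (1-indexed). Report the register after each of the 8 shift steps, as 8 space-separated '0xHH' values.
After byte 1 (0x63): reg=0x2E
Register before byte 2: 0x2E
After XOR with byte 0x4D: 0x63

Answer: 0xC6 0x8B 0x11 0x22 0x44 0x88 0x17 0x2E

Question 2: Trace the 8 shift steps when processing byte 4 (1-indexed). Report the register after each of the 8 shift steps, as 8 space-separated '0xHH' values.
After byte 1 (0x63): reg=0x2E
After byte 2 (0x4D): reg=0x2E
After byte 3 (0x1E): reg=0x90
Register before byte 4: 0x90
After XOR with byte 0xEB: 0x7B

Answer: 0xF6 0xEB 0xD1 0xA5 0x4D 0x9A 0x33 0x66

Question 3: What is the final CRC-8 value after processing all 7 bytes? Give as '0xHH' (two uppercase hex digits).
After byte 1 (0x63): reg=0x2E
After byte 2 (0x4D): reg=0x2E
After byte 3 (0x1E): reg=0x90
After byte 4 (0xEB): reg=0x66
After byte 5 (0x77): reg=0x77
After byte 6 (0xD2): reg=0x72
After byte 7 (0x69): reg=0x41

Answer: 0x41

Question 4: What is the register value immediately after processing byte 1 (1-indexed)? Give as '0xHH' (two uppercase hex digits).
After byte 1 (0x63): reg=0x2E

Answer: 0x2E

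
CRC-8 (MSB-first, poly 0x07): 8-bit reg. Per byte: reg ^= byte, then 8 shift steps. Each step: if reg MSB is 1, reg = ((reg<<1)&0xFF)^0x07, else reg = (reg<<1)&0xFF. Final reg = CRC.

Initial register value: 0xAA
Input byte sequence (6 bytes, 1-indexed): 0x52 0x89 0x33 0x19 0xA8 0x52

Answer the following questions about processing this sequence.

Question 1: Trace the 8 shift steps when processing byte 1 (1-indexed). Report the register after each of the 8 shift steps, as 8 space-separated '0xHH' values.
Answer: 0xF7 0xE9 0xD5 0xAD 0x5D 0xBA 0x73 0xE6

Derivation:
Register before byte 1: 0xAA
After XOR with byte 0x52: 0xF8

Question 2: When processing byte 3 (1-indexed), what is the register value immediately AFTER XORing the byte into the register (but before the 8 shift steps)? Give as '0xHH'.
Register before byte 3: 0x0A
Byte 3: 0x33
0x0A XOR 0x33 = 0x39

Answer: 0x39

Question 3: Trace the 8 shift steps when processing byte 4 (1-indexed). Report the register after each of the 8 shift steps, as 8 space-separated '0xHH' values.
After byte 1 (0x52): reg=0xE6
After byte 2 (0x89): reg=0x0A
After byte 3 (0x33): reg=0xAF
Register before byte 4: 0xAF
After XOR with byte 0x19: 0xB6

Answer: 0x6B 0xD6 0xAB 0x51 0xA2 0x43 0x86 0x0B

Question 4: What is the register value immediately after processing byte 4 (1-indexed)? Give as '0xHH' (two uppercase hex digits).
After byte 1 (0x52): reg=0xE6
After byte 2 (0x89): reg=0x0A
After byte 3 (0x33): reg=0xAF
After byte 4 (0x19): reg=0x0B

Answer: 0x0B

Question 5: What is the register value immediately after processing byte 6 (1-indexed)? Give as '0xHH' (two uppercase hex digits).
Answer: 0x9E

Derivation:
After byte 1 (0x52): reg=0xE6
After byte 2 (0x89): reg=0x0A
After byte 3 (0x33): reg=0xAF
After byte 4 (0x19): reg=0x0B
After byte 5 (0xA8): reg=0x60
After byte 6 (0x52): reg=0x9E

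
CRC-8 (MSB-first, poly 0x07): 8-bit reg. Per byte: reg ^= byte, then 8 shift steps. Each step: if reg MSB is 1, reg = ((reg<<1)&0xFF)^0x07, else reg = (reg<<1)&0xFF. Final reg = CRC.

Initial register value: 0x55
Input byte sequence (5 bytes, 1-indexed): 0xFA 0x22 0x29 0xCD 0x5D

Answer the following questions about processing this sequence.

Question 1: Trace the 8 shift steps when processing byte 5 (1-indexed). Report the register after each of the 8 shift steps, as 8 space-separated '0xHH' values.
Answer: 0x31 0x62 0xC4 0x8F 0x19 0x32 0x64 0xC8

Derivation:
After byte 1 (0xFA): reg=0x44
After byte 2 (0x22): reg=0x35
After byte 3 (0x29): reg=0x54
After byte 4 (0xCD): reg=0xC6
Register before byte 5: 0xC6
After XOR with byte 0x5D: 0x9B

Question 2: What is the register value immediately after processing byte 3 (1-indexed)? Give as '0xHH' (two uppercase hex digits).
After byte 1 (0xFA): reg=0x44
After byte 2 (0x22): reg=0x35
After byte 3 (0x29): reg=0x54

Answer: 0x54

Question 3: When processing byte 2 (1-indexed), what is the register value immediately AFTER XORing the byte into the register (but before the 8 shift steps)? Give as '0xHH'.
Register before byte 2: 0x44
Byte 2: 0x22
0x44 XOR 0x22 = 0x66

Answer: 0x66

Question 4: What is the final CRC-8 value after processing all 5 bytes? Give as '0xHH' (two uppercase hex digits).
After byte 1 (0xFA): reg=0x44
After byte 2 (0x22): reg=0x35
After byte 3 (0x29): reg=0x54
After byte 4 (0xCD): reg=0xC6
After byte 5 (0x5D): reg=0xC8

Answer: 0xC8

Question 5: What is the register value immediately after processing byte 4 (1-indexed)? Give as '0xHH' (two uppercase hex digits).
After byte 1 (0xFA): reg=0x44
After byte 2 (0x22): reg=0x35
After byte 3 (0x29): reg=0x54
After byte 4 (0xCD): reg=0xC6

Answer: 0xC6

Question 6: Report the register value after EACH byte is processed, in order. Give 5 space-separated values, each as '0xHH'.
0x44 0x35 0x54 0xC6 0xC8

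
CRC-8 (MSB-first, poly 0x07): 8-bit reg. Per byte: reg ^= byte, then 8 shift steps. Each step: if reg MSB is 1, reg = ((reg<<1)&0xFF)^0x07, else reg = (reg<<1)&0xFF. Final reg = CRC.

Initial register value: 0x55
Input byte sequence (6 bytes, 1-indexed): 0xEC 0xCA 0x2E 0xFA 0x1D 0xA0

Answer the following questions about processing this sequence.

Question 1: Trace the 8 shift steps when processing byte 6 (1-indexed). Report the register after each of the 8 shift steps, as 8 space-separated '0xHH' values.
After byte 1 (0xEC): reg=0x26
After byte 2 (0xCA): reg=0x8A
After byte 3 (0x2E): reg=0x75
After byte 4 (0xFA): reg=0xA4
After byte 5 (0x1D): reg=0x26
Register before byte 6: 0x26
After XOR with byte 0xA0: 0x86

Answer: 0x0B 0x16 0x2C 0x58 0xB0 0x67 0xCE 0x9B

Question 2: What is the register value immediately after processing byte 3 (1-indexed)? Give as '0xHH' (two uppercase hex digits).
After byte 1 (0xEC): reg=0x26
After byte 2 (0xCA): reg=0x8A
After byte 3 (0x2E): reg=0x75

Answer: 0x75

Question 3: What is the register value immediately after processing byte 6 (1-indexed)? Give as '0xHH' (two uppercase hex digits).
Answer: 0x9B

Derivation:
After byte 1 (0xEC): reg=0x26
After byte 2 (0xCA): reg=0x8A
After byte 3 (0x2E): reg=0x75
After byte 4 (0xFA): reg=0xA4
After byte 5 (0x1D): reg=0x26
After byte 6 (0xA0): reg=0x9B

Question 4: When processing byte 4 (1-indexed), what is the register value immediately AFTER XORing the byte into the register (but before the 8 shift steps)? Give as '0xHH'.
Register before byte 4: 0x75
Byte 4: 0xFA
0x75 XOR 0xFA = 0x8F

Answer: 0x8F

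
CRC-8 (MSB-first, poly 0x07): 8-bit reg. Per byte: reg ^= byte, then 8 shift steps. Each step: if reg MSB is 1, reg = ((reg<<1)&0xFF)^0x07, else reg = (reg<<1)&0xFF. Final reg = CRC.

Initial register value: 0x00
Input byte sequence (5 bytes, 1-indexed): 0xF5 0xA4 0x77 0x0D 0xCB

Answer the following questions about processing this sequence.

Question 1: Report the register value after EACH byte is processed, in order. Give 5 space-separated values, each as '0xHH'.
0xC5 0x20 0xA2 0x44 0xA4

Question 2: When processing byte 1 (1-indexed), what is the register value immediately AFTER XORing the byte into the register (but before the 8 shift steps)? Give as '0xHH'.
Answer: 0xF5

Derivation:
Register before byte 1: 0x00
Byte 1: 0xF5
0x00 XOR 0xF5 = 0xF5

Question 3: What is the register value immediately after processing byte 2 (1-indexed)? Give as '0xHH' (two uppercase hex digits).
After byte 1 (0xF5): reg=0xC5
After byte 2 (0xA4): reg=0x20

Answer: 0x20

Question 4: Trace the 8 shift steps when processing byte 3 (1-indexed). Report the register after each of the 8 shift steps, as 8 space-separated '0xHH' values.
Answer: 0xAE 0x5B 0xB6 0x6B 0xD6 0xAB 0x51 0xA2

Derivation:
After byte 1 (0xF5): reg=0xC5
After byte 2 (0xA4): reg=0x20
Register before byte 3: 0x20
After XOR with byte 0x77: 0x57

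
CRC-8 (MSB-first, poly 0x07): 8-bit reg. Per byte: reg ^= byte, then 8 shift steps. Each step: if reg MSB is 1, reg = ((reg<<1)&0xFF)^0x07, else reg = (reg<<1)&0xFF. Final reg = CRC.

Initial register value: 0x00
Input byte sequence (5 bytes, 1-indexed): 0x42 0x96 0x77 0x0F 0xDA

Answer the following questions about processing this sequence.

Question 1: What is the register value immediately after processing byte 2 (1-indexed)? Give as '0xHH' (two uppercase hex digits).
After byte 1 (0x42): reg=0xC9
After byte 2 (0x96): reg=0x9A

Answer: 0x9A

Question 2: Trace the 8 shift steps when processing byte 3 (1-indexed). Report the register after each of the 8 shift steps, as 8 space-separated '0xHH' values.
Answer: 0xDD 0xBD 0x7D 0xFA 0xF3 0xE1 0xC5 0x8D

Derivation:
After byte 1 (0x42): reg=0xC9
After byte 2 (0x96): reg=0x9A
Register before byte 3: 0x9A
After XOR with byte 0x77: 0xED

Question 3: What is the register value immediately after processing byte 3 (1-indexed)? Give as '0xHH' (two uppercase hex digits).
After byte 1 (0x42): reg=0xC9
After byte 2 (0x96): reg=0x9A
After byte 3 (0x77): reg=0x8D

Answer: 0x8D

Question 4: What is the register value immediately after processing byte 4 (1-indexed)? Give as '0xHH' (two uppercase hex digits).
After byte 1 (0x42): reg=0xC9
After byte 2 (0x96): reg=0x9A
After byte 3 (0x77): reg=0x8D
After byte 4 (0x0F): reg=0x87

Answer: 0x87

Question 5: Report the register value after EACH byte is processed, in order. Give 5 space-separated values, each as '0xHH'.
0xC9 0x9A 0x8D 0x87 0x94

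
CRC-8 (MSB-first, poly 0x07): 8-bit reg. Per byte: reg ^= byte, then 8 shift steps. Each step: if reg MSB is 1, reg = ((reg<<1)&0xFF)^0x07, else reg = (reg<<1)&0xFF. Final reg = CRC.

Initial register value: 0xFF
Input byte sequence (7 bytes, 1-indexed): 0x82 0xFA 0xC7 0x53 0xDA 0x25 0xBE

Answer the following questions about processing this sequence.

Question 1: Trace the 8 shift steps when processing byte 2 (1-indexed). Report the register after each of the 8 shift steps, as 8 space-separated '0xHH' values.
After byte 1 (0x82): reg=0x74
Register before byte 2: 0x74
After XOR with byte 0xFA: 0x8E

Answer: 0x1B 0x36 0x6C 0xD8 0xB7 0x69 0xD2 0xA3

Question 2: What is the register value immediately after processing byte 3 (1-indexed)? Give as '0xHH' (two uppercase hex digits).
After byte 1 (0x82): reg=0x74
After byte 2 (0xFA): reg=0xA3
After byte 3 (0xC7): reg=0x3B

Answer: 0x3B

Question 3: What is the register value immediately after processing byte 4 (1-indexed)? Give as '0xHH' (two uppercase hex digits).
After byte 1 (0x82): reg=0x74
After byte 2 (0xFA): reg=0xA3
After byte 3 (0xC7): reg=0x3B
After byte 4 (0x53): reg=0x1F

Answer: 0x1F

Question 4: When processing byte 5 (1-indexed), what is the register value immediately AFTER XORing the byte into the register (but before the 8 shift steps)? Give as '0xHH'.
Answer: 0xC5

Derivation:
Register before byte 5: 0x1F
Byte 5: 0xDA
0x1F XOR 0xDA = 0xC5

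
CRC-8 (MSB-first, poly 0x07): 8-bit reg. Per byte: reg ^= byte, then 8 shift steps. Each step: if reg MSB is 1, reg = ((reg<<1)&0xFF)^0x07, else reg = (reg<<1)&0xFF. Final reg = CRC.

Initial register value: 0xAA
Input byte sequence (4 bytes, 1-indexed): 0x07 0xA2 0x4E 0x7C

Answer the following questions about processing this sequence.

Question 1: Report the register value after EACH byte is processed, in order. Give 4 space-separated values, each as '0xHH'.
0x4A 0x96 0x06 0x61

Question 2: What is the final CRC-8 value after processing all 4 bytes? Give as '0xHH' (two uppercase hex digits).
Answer: 0x61

Derivation:
After byte 1 (0x07): reg=0x4A
After byte 2 (0xA2): reg=0x96
After byte 3 (0x4E): reg=0x06
After byte 4 (0x7C): reg=0x61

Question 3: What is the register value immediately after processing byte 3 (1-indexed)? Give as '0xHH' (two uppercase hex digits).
Answer: 0x06

Derivation:
After byte 1 (0x07): reg=0x4A
After byte 2 (0xA2): reg=0x96
After byte 3 (0x4E): reg=0x06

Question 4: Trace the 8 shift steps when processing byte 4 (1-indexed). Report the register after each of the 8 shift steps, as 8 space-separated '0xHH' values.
Answer: 0xF4 0xEF 0xD9 0xB5 0x6D 0xDA 0xB3 0x61

Derivation:
After byte 1 (0x07): reg=0x4A
After byte 2 (0xA2): reg=0x96
After byte 3 (0x4E): reg=0x06
Register before byte 4: 0x06
After XOR with byte 0x7C: 0x7A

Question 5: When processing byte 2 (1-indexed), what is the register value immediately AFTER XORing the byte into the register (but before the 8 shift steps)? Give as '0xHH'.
Register before byte 2: 0x4A
Byte 2: 0xA2
0x4A XOR 0xA2 = 0xE8

Answer: 0xE8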